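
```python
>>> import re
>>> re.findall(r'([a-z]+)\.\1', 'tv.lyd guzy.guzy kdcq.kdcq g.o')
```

['guzy', 'kdcq']

`\1` is not a pattern — it's the concrete string captured by group 1, re-applied verbatim.
With a single group, `findall` returns only what that group captured — 2 items.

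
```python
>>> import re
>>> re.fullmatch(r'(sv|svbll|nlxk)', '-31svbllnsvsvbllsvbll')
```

None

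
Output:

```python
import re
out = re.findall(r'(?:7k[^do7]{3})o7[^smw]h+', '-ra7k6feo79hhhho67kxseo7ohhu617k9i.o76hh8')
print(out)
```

No capturing groups, so `findall` returns the 3 full match strings.

['7k6feo79hhhh', '7kxseo7ohh', '7k9i.o76hh']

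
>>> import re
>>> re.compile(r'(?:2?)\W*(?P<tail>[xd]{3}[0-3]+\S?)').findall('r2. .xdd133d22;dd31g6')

The pattern matches optionally a literal '2' (non-capturing group); then zero or more of a non-word character; then exactly 3 of one of [xd], then one or more of a character in [0-3], then optionally a non-whitespace character (captured as 'tail').
Because there's exactly one group, `findall` drops the full match and keeps group 1 from the one hit.

['xdd133d']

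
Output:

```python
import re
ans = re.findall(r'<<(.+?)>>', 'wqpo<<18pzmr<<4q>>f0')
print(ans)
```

Because there's exactly one group, `findall` drops the full match and keeps group 1 from the one hit.

['18pzmr<<4q']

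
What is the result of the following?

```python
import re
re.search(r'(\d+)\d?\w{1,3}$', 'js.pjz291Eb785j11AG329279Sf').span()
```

Pattern: one or more of a digit (captured); then optionally a digit, then 1 to 3 of a word character; then anchored at the end.
`search` walks the string left to right and returns the first match it finds.
The match spans [19:27] → '329279Sf'.
Captured: group 1 = '329279'.

(19, 27)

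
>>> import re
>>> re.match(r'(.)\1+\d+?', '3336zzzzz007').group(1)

The match spans [0:4] → '3336'.
Captured: group 1 = '3'.

'3'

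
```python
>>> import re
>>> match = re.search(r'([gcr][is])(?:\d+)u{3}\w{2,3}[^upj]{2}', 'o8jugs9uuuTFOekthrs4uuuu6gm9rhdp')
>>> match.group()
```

'gs9uuuTFOek'

The pattern matches one of [gcr], then one of [is] (captured); then one or more of a digit (non-capturing group); then exactly 3 of the literal 'u', then 2 to 3 of a word character; then exactly 2 of any character except [upj].
Unlike `match`, `search` isn't anchored — it looks for the pattern anywhere in the string.
The match spans [4:15] → 'gs9uuuTFOek'.
Captured: group 1 = 'gs'.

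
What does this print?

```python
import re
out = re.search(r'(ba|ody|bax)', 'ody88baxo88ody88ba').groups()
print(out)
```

('ody',)

`re.search` tries every starting position until one works.
The match spans [0:3] → 'ody'.
Captured: group 1 = 'ody'.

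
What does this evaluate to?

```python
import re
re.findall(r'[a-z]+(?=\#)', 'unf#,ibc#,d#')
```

['unf', 'ibc', 'd']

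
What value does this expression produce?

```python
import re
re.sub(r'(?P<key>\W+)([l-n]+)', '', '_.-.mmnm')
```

'_'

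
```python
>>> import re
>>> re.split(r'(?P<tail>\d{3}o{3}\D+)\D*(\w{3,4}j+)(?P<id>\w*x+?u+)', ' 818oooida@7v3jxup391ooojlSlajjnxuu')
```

Pattern: exactly 3 of a digit, then exactly 3 of the literal 'o', then one or more of a non-digit (captured as 'tail'); then zero or more of a non-digit; then 3 to 4 of a word character, then one or more of a literal 'j' (captured); then zero or more of a word character, then one or more of the literal 'x' (lazy), then one or more of the literal 'u' (captured as 'id').
Matches to split on: at [1:35] → '818oooida@7v3jxup391ooojlSlajjnxuu'.
With a capturing group present, the delimiter's captured portion is kept in the result list.

[' ', '818oooida@', '7v3j', 'xup391ooojlSlajjnxuu', '']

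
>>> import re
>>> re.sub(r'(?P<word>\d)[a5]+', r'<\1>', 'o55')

'o<5>'

This matches a digit (captured as 'word'); then one or more of one of [a5].
Matches: at [1:3] → '55'.
`\1` in the replacement pulls in group 1's text for each match.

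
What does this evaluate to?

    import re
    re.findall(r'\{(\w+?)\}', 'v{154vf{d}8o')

Scanning left to right: at [7:10] match '{d}', group 1 = 'd'.
One capturing group, so `findall` returns just the captured substring from the one match — 1 in all.

['d']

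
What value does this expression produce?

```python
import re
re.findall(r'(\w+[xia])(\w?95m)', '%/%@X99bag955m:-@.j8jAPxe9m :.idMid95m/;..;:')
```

Pattern: one or more of a word character, then one of [xia] (captured); then optionally a word character, then the literal '95m' (captured).
`findall` packs the 2 group values into a tuple for every match.

[('idMi', 'd95m')]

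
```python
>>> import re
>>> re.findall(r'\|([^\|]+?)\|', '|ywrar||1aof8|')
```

['ywrar', '1aof8']

Walking the string: at [0:7] match '|ywrar|', group 1 = 'ywrar'; at [7:14] match '|1aof8|', group 1 = '1aof8'.
With a single group, `findall` returns only what that group captured — 2 items.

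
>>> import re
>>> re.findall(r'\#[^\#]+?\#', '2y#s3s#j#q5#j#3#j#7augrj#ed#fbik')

['#s3s#', '#q5#', '#3#', '#7augrj#']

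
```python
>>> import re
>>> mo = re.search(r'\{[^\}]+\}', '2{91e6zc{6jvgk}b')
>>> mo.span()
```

`re.search` tries every starting position until one works.
The match spans [1:15] → '{91e6zc{6jvgk}'.

(1, 15)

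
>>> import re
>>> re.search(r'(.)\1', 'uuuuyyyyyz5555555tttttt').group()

'uu'

After group 1 captures some text, `\1` only succeeds where that same text appears again.
The match spans [0:2] → 'uu'.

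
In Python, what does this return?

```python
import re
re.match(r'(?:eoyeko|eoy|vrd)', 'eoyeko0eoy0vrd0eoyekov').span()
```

The regex engine tests alternatives in the order written; an earlier branch that matches wins even if a later one would match more.
`match` is anchored at position 0; if the pattern doesn't fit there, it returns None.
The match spans [0:6] → 'eoyeko'.

(0, 6)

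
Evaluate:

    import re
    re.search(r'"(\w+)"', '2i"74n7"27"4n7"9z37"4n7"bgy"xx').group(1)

'74n7'

Unlike `match`, `search` isn't anchored — it looks for the pattern anywhere in the string.
The match spans [2:8] → '"74n7"'.
Captured: group 1 = '74n7'.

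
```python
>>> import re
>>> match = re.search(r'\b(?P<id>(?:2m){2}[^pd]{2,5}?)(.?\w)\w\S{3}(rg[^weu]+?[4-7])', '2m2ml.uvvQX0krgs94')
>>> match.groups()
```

('2m2ml.u', 'vv', 'rgs94')

The pattern matches a word boundary (`\b`, zero-width); then the literal '2m' repeated 2 times, then 2 to 5 of any character except [pd] (lazy) (captured as 'id'); then optionally any character, then a word character (captured); then a word character, then exactly 3 of a non-whitespace character; then the literal 'rg', then one or more of any character except [weu] (lazy), then a character in [4-7] (captured).
Lazy quantifiers expand one character at a time until the remainder of the pattern can match.
`re.search` tries every starting position until one works.
The match spans [0:18] → '2m2ml.uvvQX0krgs94'.
Captured: group 1 = '2m2ml.u', group 2 = 'vv', group 3 = 'rgs94'.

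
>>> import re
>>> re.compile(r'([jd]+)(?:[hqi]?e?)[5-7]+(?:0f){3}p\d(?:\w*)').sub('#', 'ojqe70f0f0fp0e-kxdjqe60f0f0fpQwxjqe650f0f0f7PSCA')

'o#-kxdjqe60f0f0fpQwxjqe650f0f0f7PSCA'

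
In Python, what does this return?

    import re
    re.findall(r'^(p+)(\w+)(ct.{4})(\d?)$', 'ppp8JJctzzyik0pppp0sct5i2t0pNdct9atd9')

Multiple groups make `findall` return tuples — one 4-tuple for the one match.

[('ppp', '8JJctzzyik0pppp0sct5i2t0pNd', 'ct9atd', '9')]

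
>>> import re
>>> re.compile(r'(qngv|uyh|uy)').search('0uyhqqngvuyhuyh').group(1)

Alternation isn't longest-match — the leftmost alternative that fits at this position is chosen.
`re.search` scans for the first position where the pattern succeeds.
The match spans [1:4] → 'uyh'.
Captured: group 1 = 'uyh'.

'uyh'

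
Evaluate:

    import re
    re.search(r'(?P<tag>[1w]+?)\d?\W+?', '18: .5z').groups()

The pattern matches one or more of one of [1w] (lazy) (captured as 'tag'); then optionally a digit; then one or more of a non-word character (lazy).
`re.search` scans for the first position where the pattern succeeds.
The match spans [0:3] → '18:'.
Captured: group 1 = '1'.

('1',)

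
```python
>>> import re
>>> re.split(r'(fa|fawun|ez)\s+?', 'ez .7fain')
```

Matches to split on: at [0:3] → 'ez '.
Because the pattern has a capturing group, `split` also inserts each captured text between the pieces.

['', 'ez', '.7fain']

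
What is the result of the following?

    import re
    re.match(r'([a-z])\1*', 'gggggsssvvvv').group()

`re.match` only tries the pattern at the start of the string.
The match spans [0:5] → 'ggggg'.

'ggggg'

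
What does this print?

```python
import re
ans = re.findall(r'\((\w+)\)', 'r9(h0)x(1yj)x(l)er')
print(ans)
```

['h0', '1yj', 'l']

Matches: at [2:6] match '(h0)', group 1 = 'h0'; at [7:12] match '(1yj)', group 1 = '1yj'; at [13:16] match '(l)', group 1 = 'l'.
Because there's exactly one group, `findall` drops the full match and keeps group 1 from each hit.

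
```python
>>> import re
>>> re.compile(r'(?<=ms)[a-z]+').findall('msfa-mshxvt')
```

['fa', 'hxvt']

Lookahead/lookbehind check context without consuming it, so the matched span excludes the asserted characters.
No capturing groups, so `findall` returns the 2 full match strings.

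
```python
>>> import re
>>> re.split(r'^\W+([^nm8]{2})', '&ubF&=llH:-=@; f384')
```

['', 'ub', 'F&=llH:-=@; f384']

The pattern matches anchored at the start of the string; then one or more of a non-word character; then exactly 2 of any character except [nm8] (captured).
The group in the pattern means `split` returns the separators' captures alongside the pieces.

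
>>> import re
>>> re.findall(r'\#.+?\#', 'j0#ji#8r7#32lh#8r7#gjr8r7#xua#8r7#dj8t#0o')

['#ji#', '#32lh#', '#gjr8r7#', '#8r7#']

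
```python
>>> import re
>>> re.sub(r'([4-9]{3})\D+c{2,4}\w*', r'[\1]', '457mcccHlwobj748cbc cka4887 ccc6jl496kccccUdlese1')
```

'[457] cka4[887]'

Pattern: exactly 3 of a character in [4-9] (captured); then one or more of a non-digit, then 2 to 4 of the literal 'c', then zero or more of a word character.
Matches: at [0:19] → '457mcccHlwobj748cbc'; at [24:49] → '887 ccc6jl496kccccUdlese1'.
Each match is replaced using the text its own group 1 captured.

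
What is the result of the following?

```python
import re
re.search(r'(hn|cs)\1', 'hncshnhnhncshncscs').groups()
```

('hn',)

The match spans [4:8] → 'hnhn'.
Captured: group 1 = 'hn'.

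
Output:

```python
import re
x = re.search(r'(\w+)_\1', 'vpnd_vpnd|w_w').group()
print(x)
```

A backreference is literal: `\1` must see the identical characters the first group matched.
The match spans [0:9] → 'vpnd_vpnd'.

vpnd_vpnd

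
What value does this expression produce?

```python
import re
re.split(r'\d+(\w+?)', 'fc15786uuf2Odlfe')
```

['fc', 'u', 'uf', 'O', 'dlfe']

A non-greedy quantifier consumes as few characters as it can — just enough that the remainder of the pattern still matches from where it stops; whatever follows it matches normally.
The group in the pattern means `split` returns the separators' captures alongside the pieces.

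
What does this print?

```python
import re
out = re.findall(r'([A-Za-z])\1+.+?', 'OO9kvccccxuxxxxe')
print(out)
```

['O', 'c', 'x']

`\1` has to match the exact text group 1 already captured.
`findall` collects group 1 from each match (3 total).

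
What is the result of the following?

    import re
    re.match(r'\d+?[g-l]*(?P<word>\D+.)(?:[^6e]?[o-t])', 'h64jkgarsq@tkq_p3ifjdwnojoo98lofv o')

None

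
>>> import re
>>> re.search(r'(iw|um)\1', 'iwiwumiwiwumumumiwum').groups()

('iw',)

The backreference `\1` re-matches whatever the first group consumed, character for character.
`search` walks the string left to right and returns the first match it finds.
The match spans [0:4] → 'iwiw'.
Captured: group 1 = 'iw'.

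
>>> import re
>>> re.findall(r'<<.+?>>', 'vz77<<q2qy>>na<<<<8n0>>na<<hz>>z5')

['<<q2qy>>', '<<<<8n0>>', '<<hz>>']

Walking the string: at [4:12] → '<<q2qy>>'; at [14:23] → '<<<<8n0>>'; at [25:31] → '<<hz>>'.
No capturing groups, so `findall` returns the 3 full match strings.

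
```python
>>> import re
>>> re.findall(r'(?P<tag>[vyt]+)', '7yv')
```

Pattern: one or more of one of [vyt] (captured as 'tag').
Matches: at [1:3] match 'yv', group 1 = 'yv'.
With a single group, `findall` returns only what that group captured — 1 item.

['yv']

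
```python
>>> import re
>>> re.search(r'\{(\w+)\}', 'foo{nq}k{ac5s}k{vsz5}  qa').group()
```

'{nq}'

`search` walks the string left to right and returns the first match it finds.
The match spans [3:7] → '{nq}'.
Captured: group 1 = 'nq'.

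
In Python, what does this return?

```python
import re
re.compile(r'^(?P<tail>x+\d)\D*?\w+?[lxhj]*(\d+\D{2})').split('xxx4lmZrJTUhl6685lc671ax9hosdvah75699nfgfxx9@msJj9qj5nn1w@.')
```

Because the quantifier is non-greedy, it stops expanding at the earliest point where the rest of the pattern can succeed.
With a capturing group present, the delimiter's captured portion is kept in the result list.

['', 'xxx4', '6685lc', '671ax9hosdvah75699nfgfxx9@msJj9qj5nn1w@.']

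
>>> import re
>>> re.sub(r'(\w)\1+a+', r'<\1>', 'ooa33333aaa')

The backreference `\1` re-matches whatever the first group consumed, character for character.
Matches: at [0:3] → 'ooa'; at [3:11] → '33333aaa'.
`\1` in the replacement pulls in group 1's text for each match.

'<o><3>'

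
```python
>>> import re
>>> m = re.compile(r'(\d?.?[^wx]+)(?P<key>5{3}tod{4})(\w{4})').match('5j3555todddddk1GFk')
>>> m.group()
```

'5j3555todddddk1G'

`re.match` only tries the pattern at the start of the string.
The match spans [0:16] → '5j3555todddddk1G'.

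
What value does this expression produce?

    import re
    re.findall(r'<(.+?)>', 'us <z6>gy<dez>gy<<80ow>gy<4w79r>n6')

A non-greedy quantifier consumes as few characters as it can — just enough that the remainder of the pattern still matches from where it stops; whatever follows it matches normally.
One capturing group, so `findall` returns just the captured substring from each match — 4 in all.

['z6', 'dez', '<80ow', '4w79r']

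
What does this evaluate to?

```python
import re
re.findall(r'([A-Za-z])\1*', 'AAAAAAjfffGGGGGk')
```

['A', 'j', 'f', 'G', 'k']

A backreference is literal: `\1` must see the identical characters the first group matched.
Walking the string: at [0:6] match 'AAAAAA', group 1 = 'A'; at [6:7] match 'j', group 1 = 'j'; at [7:10] match 'fff', group 1 = 'f'; at [10:15] match 'GGGGG', group 1 = 'G'; at [15:16] match 'k', group 1 = 'k'.
One capturing group, so `findall` returns just the captured substring from each match — 5 in all.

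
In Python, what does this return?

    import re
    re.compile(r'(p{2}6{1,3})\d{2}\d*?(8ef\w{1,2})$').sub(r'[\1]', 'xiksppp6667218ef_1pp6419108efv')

'xiksppp6667218ef_1[pp6]'

This matches exactly 2 of a literal 'p', then 1 to 3 of the literal '6' (captured); then exactly 2 of a digit, then zero or more of a digit (lazy); then the literal '8ef', then 1 to 2 of a word character (captured); then anchored at the end.
The replacement refers to a captured group, so each match is rewritten using its own captured text.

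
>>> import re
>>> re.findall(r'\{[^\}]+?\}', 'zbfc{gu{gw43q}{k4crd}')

['{gu{gw43q}', '{k4crd}']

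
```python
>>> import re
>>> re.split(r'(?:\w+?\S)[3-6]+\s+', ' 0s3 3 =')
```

The pattern matches one or more of a word character (lazy), then a non-whitespace character (non-capturing group); then one or more of a character in [3-6]; then one or more of whitespace.
Matches to split on: at [1:5] → '0s3 '.
Each match becomes a cut point; 2 segments remain.

[' ', '3 =']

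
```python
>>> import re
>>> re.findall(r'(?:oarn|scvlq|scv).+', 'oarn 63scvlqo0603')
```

['oarn 63scvlqo0603']

Matches: at [0:17] → 'oarn 63scvlqo0603'.
`findall` yields the raw match text (1 of them) because the pattern has no groups.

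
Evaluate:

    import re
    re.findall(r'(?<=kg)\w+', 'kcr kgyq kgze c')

The positive lookaround only admits positions where the adjacent text matches; those characters stay outside the span.
Scanning left to right: at [6:8] → 'yq'; at [11:13] → 'ze'.
No capturing groups, so `findall` returns the 2 full match strings.

['yq', 'ze']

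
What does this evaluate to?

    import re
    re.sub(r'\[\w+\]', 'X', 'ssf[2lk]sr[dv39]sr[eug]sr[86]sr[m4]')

'ssfXsrXsrXsrXsrX'

Matches: at [3:8] → '[2lk]'; at [10:16] → '[dv39]'; at [18:23] → '[eug]'; at [25:29] → '[86]'; at [31:35] → '[m4]'.
Each match is replaced by 'X'.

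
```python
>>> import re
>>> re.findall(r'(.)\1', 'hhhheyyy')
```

`\1` has to match the exact text group 1 already captured.
Walking the string: at [0:2] match 'hh', group 1 = 'h'; at [2:4] match 'hh', group 1 = 'h'; at [5:7] match 'yy', group 1 = 'y'.
With a single group, `findall` returns only what that group captured — 3 items.

['h', 'h', 'y']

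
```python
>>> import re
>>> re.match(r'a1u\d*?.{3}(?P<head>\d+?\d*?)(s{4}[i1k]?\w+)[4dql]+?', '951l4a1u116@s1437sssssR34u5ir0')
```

`match` is anchored at position 0; if the pattern doesn't fit there, it returns None.
Here position 0 doesn't satisfy it, so the call returns None.

None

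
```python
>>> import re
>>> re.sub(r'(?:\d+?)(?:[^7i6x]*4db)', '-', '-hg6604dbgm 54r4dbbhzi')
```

This matches one or more of a digit (lazy) (non-capturing group); then zero or more of any character except [7i6x], then the literal '4db' (non-capturing group).
Matches: at [3:18] → '6604dbgm 54r4db'.
Each match is replaced by '-'.

'-hg-bhzi'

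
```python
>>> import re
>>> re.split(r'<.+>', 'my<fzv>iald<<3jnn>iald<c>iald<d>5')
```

['my', '5']

The string is cut at each match, leaving 2 pieces.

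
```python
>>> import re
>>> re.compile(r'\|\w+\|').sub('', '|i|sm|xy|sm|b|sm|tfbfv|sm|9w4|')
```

'smsmsmsm'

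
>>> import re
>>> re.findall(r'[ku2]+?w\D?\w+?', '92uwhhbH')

['2uwhh']

Pattern: one or more of one of [ku2] (lazy); then the literal 'w', then optionally a non-digit, then one or more of a word character (lazy).
With the lazy modifier that quantifier settles for the fewest repetitions that let the rest of the pattern succeed (the atoms after it are unaffected and can still be greedy).
Matches: at [1:6] → '2uwhh'.
With no groups in the pattern, `findall` gives back each whole match — 1 here.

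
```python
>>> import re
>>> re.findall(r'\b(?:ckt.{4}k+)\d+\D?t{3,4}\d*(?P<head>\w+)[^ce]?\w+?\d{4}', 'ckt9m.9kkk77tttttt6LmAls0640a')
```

`findall` collects group 1 from the one match (1 total).

['t6LmAl']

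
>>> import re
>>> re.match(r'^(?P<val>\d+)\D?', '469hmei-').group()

'469h'

With `match`, the pattern is implicitly anchored at the beginning.
The match spans [0:4] → '469h'.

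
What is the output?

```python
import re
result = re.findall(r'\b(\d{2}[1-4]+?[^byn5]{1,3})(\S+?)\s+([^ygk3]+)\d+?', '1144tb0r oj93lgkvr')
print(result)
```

[('1144t', 'b0r', 'oj9')]

Pattern: a word boundary (`\b`, zero-width); then exactly 2 of a digit, then one or more of a character in [1-4] (lazy), then 1 to 3 of any character except [byn5] (captured); then one or more of a non-whitespace character (lazy) (captured); then one or more of whitespace; then one or more of any character except [ygk3] (captured); then one or more of a digit (lazy).
3 groups means the one result is a tuple of 3 captured strings — 1 here.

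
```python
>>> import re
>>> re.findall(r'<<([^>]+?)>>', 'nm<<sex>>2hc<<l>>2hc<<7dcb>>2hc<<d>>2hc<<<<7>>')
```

Because there's exactly one group, `findall` drops the full match and keeps group 1 from each hit.

['sex', 'l', '7dcb', 'd', '<<7']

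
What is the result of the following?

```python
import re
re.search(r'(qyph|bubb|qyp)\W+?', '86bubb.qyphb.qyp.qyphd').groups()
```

`re.search` scans for the first position where the pattern succeeds.
The match spans [2:7] → 'bubb.'.
Captured: group 1 = 'bubb'.

('bubb',)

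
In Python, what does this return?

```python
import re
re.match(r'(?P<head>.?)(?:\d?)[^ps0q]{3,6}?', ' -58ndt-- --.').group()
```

Pattern: optionally any character (captured as 'head'); then optionally a digit (non-capturing group); then 3 to 6 of any character except [ps0q] (lazy).
Lazy quantifiers expand one character at a time until the remainder of the pattern can match.
`re.match` only tries the pattern at the start of the string.
The match spans [0:4] → ' -58'.
Captured: group 1 = ' '.

' -58'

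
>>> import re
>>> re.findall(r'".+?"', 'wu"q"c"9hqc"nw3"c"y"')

['"q"', '"9hqc"', '"c"']

Lazy quantifiers expand one character at a time until the remainder of the pattern can match.
`findall` yields the raw match text (3 of them) because the pattern has no groups.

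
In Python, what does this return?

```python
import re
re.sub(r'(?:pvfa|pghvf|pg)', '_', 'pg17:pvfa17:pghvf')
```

'_17:_17:_'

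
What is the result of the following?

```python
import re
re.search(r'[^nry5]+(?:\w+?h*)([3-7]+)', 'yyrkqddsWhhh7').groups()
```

('7',)

The match spans [3:13] → 'kqddsWhhh7'.
Captured: group 1 = '7'.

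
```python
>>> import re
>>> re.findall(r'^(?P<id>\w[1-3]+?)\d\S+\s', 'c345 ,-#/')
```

['c3']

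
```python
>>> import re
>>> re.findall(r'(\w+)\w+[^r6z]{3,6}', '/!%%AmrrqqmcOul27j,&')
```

['AmrrqqmcOul2']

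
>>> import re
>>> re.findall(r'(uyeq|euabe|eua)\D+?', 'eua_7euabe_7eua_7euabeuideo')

['eua', 'euabe', 'eua', 'euabe']

The regex engine tests alternatives in the order written; an earlier branch that matches wins even if a later one would match more.
Walking the string: at [0:4] match 'eua_', group 1 = 'eua'; at [5:11] match 'euabe_', group 1 = 'euabe'; at [12:16] match 'eua_', group 1 = 'eua'; at [17:23] match 'euabeu', group 1 = 'euabe'.
With a single group, `findall` returns only what that group captured — 4 items.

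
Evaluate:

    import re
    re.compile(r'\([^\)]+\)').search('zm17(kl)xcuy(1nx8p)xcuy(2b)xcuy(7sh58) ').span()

`re.search` tries every starting position until one works.
The match spans [4:8] → '(kl)'.

(4, 8)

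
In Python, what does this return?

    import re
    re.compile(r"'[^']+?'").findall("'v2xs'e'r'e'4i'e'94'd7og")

Walking the string: at [0:6] → "'v2xs'"; at [7:10] → "'r'"; at [11:15] → "'4i'"; at [16:20] → "'94'".
With no groups in the pattern, `findall` gives back each whole match — 4 here.

["'v2xs'", "'r'", "'4i'", "'94'"]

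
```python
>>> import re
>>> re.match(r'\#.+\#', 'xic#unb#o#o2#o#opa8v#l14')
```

`match` is anchored at position 0; if the pattern doesn't fit there, it returns None.
Here the string doesn't start with a match, so the call returns None.

None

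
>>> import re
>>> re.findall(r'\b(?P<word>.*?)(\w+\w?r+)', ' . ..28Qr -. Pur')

Pattern: a word boundary (`\b`, zero-width); then zero or more of any character (lazy) (captured as 'word'); then one or more of a word character, then optionally a word character, then one or more of a literal 'r' (captured).
The `?` after the quantifier makes it lazy — it takes as little as possible before letting the rest of the pattern try.
Scanning left to right: at [5:9] match '28Qr', groups = ('', '28Qr'); at [9:16] match ' -. Pur', groups = (' -. ', 'Pur').
With 2 capturing groups, `findall` returns a 2-tuple per match.

[('', '28Qr'), (' -. ', 'Pur')]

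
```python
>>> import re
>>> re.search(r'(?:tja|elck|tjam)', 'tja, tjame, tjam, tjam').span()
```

(0, 3)

Unlike `match`, `search` isn't anchored — it looks for the pattern anywhere in the string.
The match spans [0:3] → 'tja'.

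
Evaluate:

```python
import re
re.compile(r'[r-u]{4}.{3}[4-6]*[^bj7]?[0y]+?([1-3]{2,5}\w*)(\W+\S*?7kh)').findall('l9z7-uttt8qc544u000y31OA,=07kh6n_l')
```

This matches exactly 4 of a character in [r-u], then exactly 3 of any character, then zero or more of a character in [4-6]; then optionally any character except [bj7], then one or more of one of [0y] (lazy); then 2 to 5 of a character in [1-3], then zero or more of a word character (captured); then one or more of a non-word character, then zero or more of a non-whitespace character (lazy), then the literal '7kh' (captured).
Matches: at [5:30] match 'uttt8qc544u000y31OA,=07kh', groups = ('31OA', ',=07kh').
`findall` packs the 2 group values into a tuple for every match.

[('31OA', ',=07kh')]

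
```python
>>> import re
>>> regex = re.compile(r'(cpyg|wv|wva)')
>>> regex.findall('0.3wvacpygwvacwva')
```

['wv', 'cpyg', 'wv', 'wv']

Alternation isn't longest-match — the leftmost alternative that fits at this position is chosen.
Because there's exactly one group, `findall` drops the full match and keeps group 1 from each hit.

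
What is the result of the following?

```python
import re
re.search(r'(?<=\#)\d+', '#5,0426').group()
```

The `(?=…)`/`(?<=…)` assertion just peeks at neighbouring text; it doesn't advance the match position.
`re.search` tries every starting position until one works.
The match spans [1:2] → '5'.

'5'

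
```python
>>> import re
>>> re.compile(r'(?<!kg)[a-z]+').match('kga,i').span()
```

(0, 3)

`re.match` won't scan ahead — the pattern has to work from the very first character.
The match spans [0:3] → 'kga'.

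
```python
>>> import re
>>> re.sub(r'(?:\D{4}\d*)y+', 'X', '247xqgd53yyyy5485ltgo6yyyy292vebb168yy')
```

'247X5485X292X'

Pattern: exactly 4 of a non-digit, then zero or more of a digit (non-capturing group); then one or more of a literal 'y'.
Matches: at [3:13] → 'xqgd53yyyy'; at [17:26] → 'ltgo6yyyy'; at [29:38] → 'vebb168yy'.
Every occurrence is swapped for 'X'.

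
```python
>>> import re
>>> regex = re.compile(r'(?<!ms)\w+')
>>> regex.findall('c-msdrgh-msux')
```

['c', 'msdrgh', 'msux']

A negative assertion filters positions out without eating any characters.
Since nothing is captured, `findall` lists the 3 matched substrings directly.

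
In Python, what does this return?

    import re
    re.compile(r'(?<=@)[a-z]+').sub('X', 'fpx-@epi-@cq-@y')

'fpx-@X-@X-@X'

The lookaround is zero-width — it requires the adjacent text to match without consuming it, so the asserted text isn't part of the match.
`sub` substitutes 'X' at each match site.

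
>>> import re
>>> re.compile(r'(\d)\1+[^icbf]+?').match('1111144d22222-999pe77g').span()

(0, 6)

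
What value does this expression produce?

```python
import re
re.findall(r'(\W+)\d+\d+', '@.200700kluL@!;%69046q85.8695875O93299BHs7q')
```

Pattern: one or more of a non-word character (captured); then one or more of a digit, then one or more of a digit.
Walking the string: at [0:8] match '@.200700', group 1 = '@.'; at [12:21] match '@!;%69046', group 1 = '@!;%'; at [24:32] match '.8695875', group 1 = '.'.
With a single group, `findall` returns only what that group captured — 3 items.

['@.', '@!;%', '.']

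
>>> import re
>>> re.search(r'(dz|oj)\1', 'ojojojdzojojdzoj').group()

`\1` is not a pattern — it's the concrete string captured by group 1, re-applied verbatim.
The match spans [0:4] → 'ojoj'.

'ojoj'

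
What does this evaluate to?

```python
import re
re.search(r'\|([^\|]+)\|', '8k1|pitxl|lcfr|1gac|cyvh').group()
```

The match spans [3:10] → '|pitxl|'.

'|pitxl|'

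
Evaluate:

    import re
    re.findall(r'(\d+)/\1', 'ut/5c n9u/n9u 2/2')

A backreference is literal: `\1` must see the identical characters the first group matched.
Walking the string: at [14:17] match '2/2', group 1 = '2'.
One capturing group, so `findall` returns just the captured substring from the one match — 1 in all.

['2']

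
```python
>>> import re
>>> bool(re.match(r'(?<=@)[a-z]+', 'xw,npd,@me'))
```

False

The lookaround is zero-width — it requires the adjacent text to match without consuming it, so the asserted text isn't part of the match.
With `match`, the pattern is implicitly anchored at the beginning.
Here the string doesn't start with a match, so the call returns None, and `bool(None)` is False.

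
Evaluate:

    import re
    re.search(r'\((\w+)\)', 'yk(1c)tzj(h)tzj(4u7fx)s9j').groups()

('1c',)

`search` walks the string left to right and returns the first match it finds.
The match spans [2:6] → '(1c)'.
Captured: group 1 = '1c'.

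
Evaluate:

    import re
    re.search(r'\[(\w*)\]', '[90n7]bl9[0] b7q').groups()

('90n7',)

Unlike `match`, `search` isn't anchored — it looks for the pattern anywhere in the string.
The match spans [0:6] → '[90n7]'.
Captured: group 1 = '90n7'.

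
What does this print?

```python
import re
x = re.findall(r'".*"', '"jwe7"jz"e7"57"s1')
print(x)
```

['"jwe7"jz"e7"57"']

Scanning left to right: at [0:15] → '"jwe7"jz"e7"57"'.
With no groups in the pattern, `findall` gives back each whole match — 1 here.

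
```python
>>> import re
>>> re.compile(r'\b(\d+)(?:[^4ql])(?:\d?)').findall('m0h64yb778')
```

`findall` collects group 1 from each match (0 total).
Nothing in the string satisfies the pattern, so the list is empty.

[]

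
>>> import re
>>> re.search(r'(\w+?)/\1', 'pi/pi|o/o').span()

`\1` is not a pattern — it's the concrete string captured by group 1, re-applied verbatim.
The match spans [0:5] → 'pi/pi'.

(0, 5)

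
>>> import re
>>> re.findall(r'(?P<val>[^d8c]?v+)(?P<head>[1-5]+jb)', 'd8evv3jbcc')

Pattern: optionally any character except [d8c], then one or more of a literal 'v' (captured as 'val'); then one or more of a character in [1-5], then the literal 'jb' (captured as 'head').
Matches: at [2:8] match 'evv3jb', groups = ('evv', '3jb').
Multiple groups make `findall` return tuples — one 2-tuple for the one match.

[('evv', '3jb')]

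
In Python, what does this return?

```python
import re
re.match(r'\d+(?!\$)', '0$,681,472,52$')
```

The negative lookahead/lookbehind blocks any match where the forbidden context is present.
`match` is anchored at position 0; if the pattern doesn't fit there, it returns None.
Here the string doesn't start with a match, so the call returns None.

None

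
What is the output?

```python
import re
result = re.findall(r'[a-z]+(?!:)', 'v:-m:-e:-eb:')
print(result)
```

['e']

A negative assertion filters positions out without eating any characters.
Matches: at [9:10] → 'e'.
No capturing groups, so `findall` returns the 1 full match string.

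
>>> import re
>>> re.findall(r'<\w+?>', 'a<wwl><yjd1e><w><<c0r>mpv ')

Matches: at [1:6] → '<wwl>'; at [6:13] → '<yjd1e>'; at [13:16] → '<w>'; at [17:22] → '<c0r>'.
`findall` yields the raw match text (4 of them) because the pattern has no groups.

['<wwl>', '<yjd1e>', '<w>', '<c0r>']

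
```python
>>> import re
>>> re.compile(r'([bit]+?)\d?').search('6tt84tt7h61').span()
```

(1, 2)

The pattern matches one or more of one of [bit] (lazy) (captured); then optionally a digit.
The `?` after the quantifier makes it lazy — it takes as little as possible before letting the rest of the pattern try.
`search` walks the string left to right and returns the first match it finds.
The match spans [1:2] → 't'.
Captured: group 1 = 't'.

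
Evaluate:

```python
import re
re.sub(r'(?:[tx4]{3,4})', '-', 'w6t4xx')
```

'w6-'

The pattern matches 3 to 4 of one of [tx4] (non-capturing group).
Matches: at [2:6] → 't4xx'.
Each match is replaced by '-'.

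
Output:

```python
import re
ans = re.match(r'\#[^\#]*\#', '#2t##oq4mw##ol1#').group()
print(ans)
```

`match` is anchored at position 0; if the pattern doesn't fit there, it returns None.
The match spans [0:4] → '#2t#'.

#2t#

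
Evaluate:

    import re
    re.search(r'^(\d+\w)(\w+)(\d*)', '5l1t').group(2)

The match spans [0:4] → '5l1t'.
Captured: group 1 = '5l', group 2 = '1t', group 3 = ''.

'1t'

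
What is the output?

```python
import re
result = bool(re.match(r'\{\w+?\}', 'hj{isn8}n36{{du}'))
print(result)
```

False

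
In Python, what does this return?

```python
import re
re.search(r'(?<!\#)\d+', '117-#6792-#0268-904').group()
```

'117'

The negative lookaround is zero-width — it rules out positions where the adjacent text would match, without consuming anything.
`re.search` tries every starting position until one works.
The match spans [0:3] → '117'.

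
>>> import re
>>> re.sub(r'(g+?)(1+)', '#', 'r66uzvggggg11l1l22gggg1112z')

'r66uzv#l1l22#2z'

The pattern matches one or more of a literal 'g' (lazy) (captured); then one or more of a literal '1' (captured).
`sub` substitutes '#' at each match site.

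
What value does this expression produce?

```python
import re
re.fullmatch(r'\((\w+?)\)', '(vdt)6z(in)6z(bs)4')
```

`fullmatch` succeeds only if the pattern covers the string from start to end.
Here the string isn't matched end-to-end, so the call returns None.

None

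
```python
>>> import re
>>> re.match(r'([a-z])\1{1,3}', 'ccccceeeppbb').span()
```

A backreference is literal: `\1` must see the identical characters the first group matched.
`re.match` only tries the pattern at the start of the string.
The match spans [0:4] → 'cccc'.
Captured: group 1 = 'c'.

(0, 4)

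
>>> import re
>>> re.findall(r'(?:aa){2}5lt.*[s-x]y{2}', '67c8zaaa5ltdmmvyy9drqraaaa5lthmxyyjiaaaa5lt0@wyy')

['aaaa5lthmxyyjiaaaa5lt0@wyy']

Pattern: the literal 'aa' repeated 2 times, then the literal '5lt'; then zero or more of any character; then a character in [s-x], then exactly 2 of the literal 'y'.
Since nothing is captured, `findall` lists the 1 matched substring directly.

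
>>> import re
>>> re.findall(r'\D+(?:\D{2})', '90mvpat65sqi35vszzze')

['mvpat', 'sqi', 'vszzze']

The pattern matches one or more of a non-digit; then exactly 2 of a non-digit (non-capturing group).
Since nothing is captured, `findall` lists the 3 matched substrings directly.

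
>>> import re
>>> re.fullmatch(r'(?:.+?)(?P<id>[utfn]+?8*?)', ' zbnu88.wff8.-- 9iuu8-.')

For `fullmatch`, every character of the input must be accounted for by the pattern.
Here the pattern can't cover the whole string, so the call returns None.

None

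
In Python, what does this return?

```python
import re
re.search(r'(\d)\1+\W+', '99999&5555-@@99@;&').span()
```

After group 1 captures some text, `\1` only succeeds where that same text appears again.
The match spans [0:6] → '99999&'.

(0, 6)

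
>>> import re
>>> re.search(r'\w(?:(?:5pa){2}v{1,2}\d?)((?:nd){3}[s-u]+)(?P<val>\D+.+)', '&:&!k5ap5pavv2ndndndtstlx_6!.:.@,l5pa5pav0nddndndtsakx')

None

This matches a word character; then the literal '5pa' repeated 2 times, then 1 to 2 of the literal 'v', then optionally a digit (non-capturing group); then the literal 'nd' repeated 3 times, then one or more of a character in [s-u] (captured); then one or more of a non-digit, then one or more of any character (captured as 'val').
`re.search` scans for the first position where the pattern succeeds.
Here nothing in the string fits, so the call returns None.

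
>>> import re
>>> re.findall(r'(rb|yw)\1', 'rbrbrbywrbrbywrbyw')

['rb', 'rb']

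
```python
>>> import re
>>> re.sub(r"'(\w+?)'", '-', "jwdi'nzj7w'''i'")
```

"jwdi-'-"

`sub` substitutes '-' at each match site.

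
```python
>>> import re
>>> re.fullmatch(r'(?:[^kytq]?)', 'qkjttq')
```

None

`fullmatch` succeeds only if the pattern covers the string from start to end.
Here there's no way to consume every character, so the call returns None.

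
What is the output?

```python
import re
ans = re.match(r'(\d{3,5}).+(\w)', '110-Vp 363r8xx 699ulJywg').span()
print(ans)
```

Pattern: 3 to 5 of a digit (captured); then one or more of any character; then a word character (captured).
`re.match` won't scan ahead — the pattern has to work from the very first character.
The match spans [0:24] → '110-Vp 363r8xx 699ulJywg'.
Captured: group 1 = '110', group 2 = 'g'.

(0, 24)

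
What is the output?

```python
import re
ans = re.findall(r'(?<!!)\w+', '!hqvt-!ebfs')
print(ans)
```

['qvt', 'bfs']

`(?!…)`/`(?<!…)` only lets a position through if the neighbouring text does NOT match; no characters are consumed.
Walking the string: at [2:5] → 'qvt'; at [8:11] → 'bfs'.
`findall` yields the raw match text (2 of them) because the pattern has no groups.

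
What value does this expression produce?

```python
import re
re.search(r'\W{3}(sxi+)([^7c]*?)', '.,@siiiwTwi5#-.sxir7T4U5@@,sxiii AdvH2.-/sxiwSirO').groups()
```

This matches exactly 3 of a non-word character; then the literal 'sx', then one or more of a literal 'i' (captured); then zero or more of any character except [7c] (lazy) (captured).
The `?` after the quantifier makes it lazy — it takes as little as possible before letting the rest of the pattern try.
`re.search` tries every starting position until one works.
The match spans [12:18] → '#-.sxi'.
Captured: group 1 = 'sxi', group 2 = ''.

('sxi', '')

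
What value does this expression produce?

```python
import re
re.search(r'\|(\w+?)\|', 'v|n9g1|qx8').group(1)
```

`re.search` scans for the first position where the pattern succeeds.
The match spans [1:7] → '|n9g1|'.
Captured: group 1 = 'n9g1'.

'n9g1'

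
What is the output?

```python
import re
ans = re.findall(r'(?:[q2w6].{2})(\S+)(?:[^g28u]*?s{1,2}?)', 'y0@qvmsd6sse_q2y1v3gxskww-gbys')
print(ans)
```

['sd6sse_q2y1v3gxskww-gby']

The pattern matches one of [q2w6], then exactly 2 of any character (non-capturing group); then one or more of a non-whitespace character (captured); then zero or more of any character except [g28u] (lazy), then 1 to 2 of a literal 's' (lazy) (non-capturing group).
With a single group, `findall` returns only what that group captured — 1 item.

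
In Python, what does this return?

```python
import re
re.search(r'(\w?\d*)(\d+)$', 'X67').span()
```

This matches optionally a word character, then zero or more of a digit (captured); then one or more of a digit (captured); then anchored at the end.
`search` walks the string left to right and returns the first match it finds.
The match spans [0:3] → 'X67'.
Captured: group 1 = 'X6', group 2 = '7'.

(0, 3)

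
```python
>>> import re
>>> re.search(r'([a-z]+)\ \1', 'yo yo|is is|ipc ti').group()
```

'yo yo'

The backreference `\1` re-matches whatever the first group consumed, character for character.
Unlike `match`, `search` isn't anchored — it looks for the pattern anywhere in the string.
The match spans [0:5] → 'yo yo'.
Captured: group 1 = 'yo'.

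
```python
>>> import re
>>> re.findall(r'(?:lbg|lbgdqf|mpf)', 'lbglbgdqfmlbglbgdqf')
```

['lbg', 'lbg', 'lbg', 'lbg']

Alternation isn't longest-match — the leftmost alternative that fits at this position is chosen.
Since nothing is captured, `findall` lists the 4 matched substrings directly.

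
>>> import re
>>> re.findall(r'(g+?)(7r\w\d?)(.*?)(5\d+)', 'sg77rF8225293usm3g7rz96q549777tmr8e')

[('g', '7rz9', '6q', '549777')]

`findall` packs the 4 group values into a tuple for every match.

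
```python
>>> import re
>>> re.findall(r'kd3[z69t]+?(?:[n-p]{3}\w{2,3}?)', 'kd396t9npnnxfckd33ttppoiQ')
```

['kd396t9npnnx']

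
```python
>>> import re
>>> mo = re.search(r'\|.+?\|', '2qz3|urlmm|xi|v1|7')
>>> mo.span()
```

(4, 11)

`re.search` scans for the first position where the pattern succeeds.
The match spans [4:11] → '|urlmm|'.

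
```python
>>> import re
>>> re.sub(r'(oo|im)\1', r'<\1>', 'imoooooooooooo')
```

`\1` is not a pattern — it's the concrete string captured by group 1, re-applied verbatim.
`\1` in the replacement pulls in group 1's text for each match.

'im<oo><oo><oo>'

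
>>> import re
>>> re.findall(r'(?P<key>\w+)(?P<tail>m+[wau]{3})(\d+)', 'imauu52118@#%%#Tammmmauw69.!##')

The pattern matches one or more of a word character (captured as 'key'); then one or more of the literal 'm', then exactly 3 of one of [wau] (captured as 'tail'); then one or more of a digit (captured).
Matches: at [0:10] match 'imauu52118', groups = ('i', 'mauu', '52118'); at [15:26] match 'Tammmmauw69', groups = ('Tammm', 'mauw', '69').
3 groups means each result is a tuple of 3 captured strings — 2 here.

[('i', 'mauu', '52118'), ('Tammm', 'mauw', '69')]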